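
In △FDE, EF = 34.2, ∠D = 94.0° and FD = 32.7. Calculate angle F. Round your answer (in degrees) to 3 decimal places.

∠F ≈ 13.482°

Law of sines: sin E = FD·sin D/EF ≈ 0.95381.
Since EF ≥ FD, only the acute value applies: ∠E ≈ 72.52°.
Then ∠F = 180° − ∠D − ∠E ≈ 13.48°.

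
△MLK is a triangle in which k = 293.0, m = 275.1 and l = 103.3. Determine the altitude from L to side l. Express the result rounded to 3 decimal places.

h_L ≈ 275.089

Semiperimeter s = (275.1 + 103.3 + 293)/2 = 335.7.
Heron's formula: area = √(335.7·60.6·232.4·42.7) ≈ 14208.
The altitude from L has length 2·area/l ≈ 275.09.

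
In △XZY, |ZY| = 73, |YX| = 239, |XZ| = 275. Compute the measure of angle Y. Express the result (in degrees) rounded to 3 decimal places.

∠Y ≈ 112.183°

By the law of cosines, cos Y = (|ZY|² + |YX|² − |XZ|²) / (2·|ZY|·|YX|) ≈ -0.37757, so ∠Y ≈ 112.18°.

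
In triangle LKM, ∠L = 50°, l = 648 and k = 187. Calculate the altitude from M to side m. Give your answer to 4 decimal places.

Law of sines: sin K = k·sin L/l ≈ 0.22107.
Since l ≥ k, only the acute value applies: ∠K ≈ 12.77°.
Then ∠M = 180° − ∠L − ∠K ≈ 117.23°.
Law of sines gives m = l·sin M/sin L ≈ 752.17.
Area = ½·l·k·sin M ≈ 53874.
The altitude from M has length 2·area/m ≈ 143.25.

h_M ≈ 143.2503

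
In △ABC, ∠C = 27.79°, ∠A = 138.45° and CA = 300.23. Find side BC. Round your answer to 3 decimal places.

The third angle is ∠B = 180° − ∠C − ∠A = 13.76°.
Law of sines: BC = CA·sin A/sin B ≈ 837.21.

837.208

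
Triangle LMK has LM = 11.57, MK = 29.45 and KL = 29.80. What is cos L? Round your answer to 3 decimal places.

By the law of cosines, cos L = (KL² + LM² − MK²) / (2·KL·LM) ≈ 0.22420, so ∠L ≈ 77.04°.

0.224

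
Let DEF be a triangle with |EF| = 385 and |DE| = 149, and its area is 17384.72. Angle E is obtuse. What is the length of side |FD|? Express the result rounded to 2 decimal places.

511.55

From area = ½·|DE|·|EF|·sin E, we get sin E = 2·area/(|DE|·|EF|) ≈ 0.60611.
Taking the obtuse solution, ∠E ≈ 142.69°.
Law of cosines then gives |FD| ≈ 511.55.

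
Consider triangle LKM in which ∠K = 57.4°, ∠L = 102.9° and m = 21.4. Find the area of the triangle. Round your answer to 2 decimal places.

557.81

The third angle is ∠M = 180° − ∠L − ∠K = 19.70°.
Law of sines: l = m·sin L/sin M ≈ 61.881.
Law of sines: k = m·sin K/sin M ≈ 53.482.
Area = ½·m·l·sin K ≈ 557.81.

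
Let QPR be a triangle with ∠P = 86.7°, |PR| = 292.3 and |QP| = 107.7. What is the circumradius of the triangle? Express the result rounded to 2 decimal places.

153.07

By the law of cosines, |RQ|² = |QP|² + |PR|² − 2·|QP|·|PR|·cos P = 93414, so |RQ| ≈ 305.64.
Area = ½·|QP|·|PR|·sin P ≈ 15714.
Circumradius = |RQ|/(2 sin P) ≈ 153.07.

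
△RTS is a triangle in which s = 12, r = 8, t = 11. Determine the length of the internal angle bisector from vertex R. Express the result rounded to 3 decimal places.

By the law of cosines, cos R = (t² + s² − r²) / (2·t·s) ≈ 0.76136, so ∠R ≈ 40.42°.
The bisector from R has length 2·t·s·cos(∠R/2)/(t+s) ≈ 10.772.

t_R ≈ 10.772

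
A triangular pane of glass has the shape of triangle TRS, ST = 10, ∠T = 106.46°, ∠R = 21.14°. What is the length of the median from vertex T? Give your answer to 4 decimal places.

m_T ≈ 10.7019

The third angle is ∠S = 180° − ∠T − ∠R = 52.40°.
Law of sines: RS = ST·sin T/sin R ≈ 26.592.
Law of sines: TR = ST·sin S/sin R ≈ 21.968.
Median from T: ½√(2·ST² + 2·TR² − RS²) ≈ 10.702.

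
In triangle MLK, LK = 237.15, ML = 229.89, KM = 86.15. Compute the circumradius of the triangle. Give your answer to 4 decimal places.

119.1939

By the law of cosines, cos M = (KM² + ML² − LK²) / (2·KM·ML) ≈ 0.10177, so ∠M ≈ 1.4688 rad.
Circumradius = LK/(2 sin M) ≈ 119.19.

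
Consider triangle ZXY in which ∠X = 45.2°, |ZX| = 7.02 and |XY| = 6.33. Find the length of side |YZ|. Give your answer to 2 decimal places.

5.17

By the law of cosines, |YZ|² = |ZX|² + |XY|² − 2·|ZX|·|XY|·cos X = 26.726, so |YZ| ≈ 5.1697.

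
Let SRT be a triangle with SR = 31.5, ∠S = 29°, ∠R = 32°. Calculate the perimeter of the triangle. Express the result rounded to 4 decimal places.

The third angle is ∠T = 180° − ∠S − ∠R = 119.00°.
Law of sines: RT = SR·sin S/sin T ≈ 17.461.
Law of sines: TS = SR·sin R/sin T ≈ 19.085.
Semiperimeter s = (17.461+19.085+31.5)/2 = 34.023.
Perimeter = 17.461 + 19.085 + 31.5 = 68.046.

68.0461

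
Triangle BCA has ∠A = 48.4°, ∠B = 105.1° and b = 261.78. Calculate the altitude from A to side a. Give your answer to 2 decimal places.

The third angle is ∠C = 180° − ∠A − ∠B = 26.50°.
Law of sines: c = b·sin C/sin B ≈ 120.98.
Law of sines: a = b·sin A/sin B ≈ 202.76.
Area = ½·b·c·sin A ≈ 11842.
The altitude from A has length 2·area/a ≈ 116.81.

h_A ≈ 116.81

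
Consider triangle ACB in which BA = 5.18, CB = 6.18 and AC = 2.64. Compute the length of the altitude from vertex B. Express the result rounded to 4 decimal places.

Semiperimeter s = (6.18 + 5.18 + 2.64)/2 = 7.
Heron's formula: area = √(7·0.82·1.82·4.36) ≈ 6.7489.
The altitude from B has length 2·area/AC ≈ 5.1128.

5.1128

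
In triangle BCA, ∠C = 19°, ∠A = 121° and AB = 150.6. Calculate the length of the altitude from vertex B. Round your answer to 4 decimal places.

h_B ≈ 129.0894

The third angle is ∠B = 180° − ∠C − ∠A = 40.00°.
Law of sines: CA = AB·sin B/sin C ≈ 297.34.
Law of sines: BC = AB·sin A/sin C ≈ 396.5.
Area = ½·AB·CA·sin A ≈ 19192.
The altitude from B has length 2·area/CA ≈ 129.09.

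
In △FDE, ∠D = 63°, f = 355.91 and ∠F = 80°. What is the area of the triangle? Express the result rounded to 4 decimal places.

34486.0009

The third angle is ∠E = 180° − ∠F − ∠D = 37.00°.
Law of sines: d = f·sin D/sin F ≈ 322.01.
Law of sines: e = f·sin E/sin F ≈ 217.5.
Area = ½·f·d·sin E ≈ 34486.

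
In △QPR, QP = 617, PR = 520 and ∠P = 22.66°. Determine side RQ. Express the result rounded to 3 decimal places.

242.780

By the law of cosines, RQ² = QP² + PR² − 2·QP·PR·cos P = 58942, so RQ ≈ 242.78.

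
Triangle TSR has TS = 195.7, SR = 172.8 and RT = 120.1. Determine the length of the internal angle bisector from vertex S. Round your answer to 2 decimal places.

By the law of cosines, cos S = (TS² + SR² − RT²) / (2·TS·SR) ≈ 0.79449, so ∠S ≈ 37.39°.
The bisector from S has length 2·TS·SR·cos(∠S/2)/(TS+SR) ≈ 173.85.

t_S ≈ 173.85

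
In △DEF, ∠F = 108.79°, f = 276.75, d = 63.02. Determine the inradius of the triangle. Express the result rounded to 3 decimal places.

25.287

Law of sines: sin D = d·sin F/f ≈ 0.21558.
Since f ≥ d, only the acute value applies: ∠D ≈ 12.45°.
Then ∠E = 180° − ∠F − ∠D ≈ 58.76°.
Law of sines gives e = f·sin E/sin F ≈ 249.94.
Area = ½·f·d·sin E ≈ 7456.
Semiperimeter s = (63.02+249.94+276.75)/2 = 294.86.
Inradius = area/s = 7456/294.86 ≈ 25.287.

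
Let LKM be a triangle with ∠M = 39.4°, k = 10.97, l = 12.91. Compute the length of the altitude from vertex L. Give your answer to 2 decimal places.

h_L ≈ 6.96

By the law of cosines, m² = l² + k² − 2·l·k·cos M = 68.136, so m ≈ 8.2544.
Area = ½·l·k·sin M ≈ 44.946.
The altitude from L has length 2·area/l ≈ 6.963.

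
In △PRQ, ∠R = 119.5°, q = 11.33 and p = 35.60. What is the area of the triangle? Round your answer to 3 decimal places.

area ≈ 175.528

Area = ½·q·p·sin R ≈ 175.53.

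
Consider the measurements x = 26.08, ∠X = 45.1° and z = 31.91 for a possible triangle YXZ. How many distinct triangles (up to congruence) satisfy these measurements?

z·sin X = 31.91·sin(45.1°) ≈ 22.6.
Since z sin X < x < z (22.6 < 26.08 < 31.91), two triangles exist.

2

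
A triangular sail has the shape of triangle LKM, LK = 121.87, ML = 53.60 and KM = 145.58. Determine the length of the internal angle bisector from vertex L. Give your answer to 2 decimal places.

By the law of cosines, cos L = (ML² + LK² − KM²) / (2·ML·LK) ≈ -0.26547, so ∠L ≈ 105.40°.
The bisector from L has length 2·ML·LK·cos(∠L/2)/(ML+LK) ≈ 45.121.

t_L ≈ 45.12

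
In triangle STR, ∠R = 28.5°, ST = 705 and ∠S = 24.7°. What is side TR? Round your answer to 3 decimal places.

The third angle is ∠T = 180° − ∠R − ∠S = 126.80°.
Law of sines: TR = ST·sin S/sin R ≈ 617.4.

617.397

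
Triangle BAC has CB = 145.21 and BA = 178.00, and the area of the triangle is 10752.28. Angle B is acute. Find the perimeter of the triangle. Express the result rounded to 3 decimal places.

478.418

From area = ½·CB·BA·sin B, we get sin B = 2·area/(CB·BA) ≈ 0.83198.
Taking the acute solution, ∠B ≈ 56.30°.
Law of cosines then gives AC ≈ 155.21.
Perimeter = 155.21 + 145.21 + 178 = 478.42.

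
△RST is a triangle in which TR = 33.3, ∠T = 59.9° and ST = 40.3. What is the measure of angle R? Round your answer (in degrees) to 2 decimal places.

69.42

By the law of cosines, RS² = ST² + TR² − 2·ST·TR·cos T = 1386.9, so RS ≈ 37.242.
Law of cosines again: cos R = (TR² + RS² − ST²)/(2·TR·RS) ≈ 0.35147, so ∠R ≈ 69.42°.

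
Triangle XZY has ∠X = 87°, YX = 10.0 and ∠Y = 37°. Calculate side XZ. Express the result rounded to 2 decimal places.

The third angle is ∠Z = 180° − ∠Y − ∠X = 56.00°.
Law of sines: XZ = YX·sin Y/sin Z ≈ 7.2592.

7.26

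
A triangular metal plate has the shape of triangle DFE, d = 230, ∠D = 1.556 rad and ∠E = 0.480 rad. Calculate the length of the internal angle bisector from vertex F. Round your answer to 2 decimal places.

The third angle is ∠F = π − ∠E − ∠D = 1.106 rad.
Law of sines: f = d·sin F/sin D ≈ 205.58.
Law of sines: e = d·sin E/sin D ≈ 106.22.
The bisector from F has length 2·e·d·cos(∠F/2)/(e+d) ≈ 123.68.

t_F ≈ 123.68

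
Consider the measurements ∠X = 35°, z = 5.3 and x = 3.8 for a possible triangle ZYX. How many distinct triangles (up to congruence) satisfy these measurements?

z·sin X = 5.3·sin(35°) ≈ 3.04.
Since z sin X < x < z (3.04 < 3.8 < 5.3), two triangles exist.

2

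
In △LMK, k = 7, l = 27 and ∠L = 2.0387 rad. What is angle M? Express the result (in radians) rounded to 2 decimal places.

0.87

Law of sines: sin K = k·sin L/l ≈ 0.23139.
Since l ≥ k, only the acute value applies: ∠K ≈ 0.2335 rad.
Then ∠M = π − ∠L − ∠K ≈ 0.8694 rad.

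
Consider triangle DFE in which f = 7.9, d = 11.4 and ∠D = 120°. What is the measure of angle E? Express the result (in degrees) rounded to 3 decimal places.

∠E ≈ 23.120°

Law of sines: sin F = f·sin D/d ≈ 0.60014.
Since d ≥ f, only the acute value applies: ∠F ≈ 36.88°.
Then ∠E = 180° − ∠D − ∠F ≈ 23.12°.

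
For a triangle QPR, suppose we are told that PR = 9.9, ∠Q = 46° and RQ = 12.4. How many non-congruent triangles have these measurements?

2

RQ·sin Q = 12.4·sin(46°) ≈ 8.92.
Since RQ sin Q < PR < RQ (8.92 < 9.9 < 12.4), two triangles exist.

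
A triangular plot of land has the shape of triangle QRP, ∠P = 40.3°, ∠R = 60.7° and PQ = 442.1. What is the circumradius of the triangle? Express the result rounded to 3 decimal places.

253.478

The third angle is ∠Q = 180° − ∠R − ∠P = 79.00°.
Law of sines: RP = PQ·sin Q/sin R ≈ 497.64.
Law of sines: QR = PQ·sin P/sin R ≈ 327.89.
Circumradius = PQ/(2 sin R) ≈ 253.48.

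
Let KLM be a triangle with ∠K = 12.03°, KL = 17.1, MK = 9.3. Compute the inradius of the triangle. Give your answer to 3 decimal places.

r ≈ 0.957

By the law of cosines, LM² = MK² + KL² − 2·MK·KL·cos K = 67.825, so LM ≈ 8.2356.
Area = ½·MK·KL·sin K ≈ 16.573.
Semiperimeter s = (8.2356+9.3+17.1)/2 = 17.318.
Inradius = area/s = 16.573/17.318 ≈ 0.95698.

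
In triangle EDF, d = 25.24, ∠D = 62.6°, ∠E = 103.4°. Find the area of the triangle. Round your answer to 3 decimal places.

The third angle is ∠F = 180° − ∠E − ∠D = 14.00°.
Law of sines: e = d·sin E/sin D ≈ 27.655.
Law of sines: f = d·sin F/sin D ≈ 6.8777.
Area = ½·d·e·sin F ≈ 84.433.

84.433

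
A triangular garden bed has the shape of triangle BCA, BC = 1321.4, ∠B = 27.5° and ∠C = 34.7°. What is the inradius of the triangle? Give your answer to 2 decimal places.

r ≈ 181.33

The third angle is ∠A = 180° − ∠B − ∠C = 117.80°.
Law of sines: CA = BC·sin B/sin A ≈ 689.77.
Law of sines: AB = BC·sin C/sin A ≈ 850.4.
Area = ½·BC·CA·sin C ≈ 2.5944e+05.
Semiperimeter s = (689.77+850.4+1321.4)/2 = 1430.8.
Inradius = area/s = 2.5944e+05/1430.8 ≈ 181.33.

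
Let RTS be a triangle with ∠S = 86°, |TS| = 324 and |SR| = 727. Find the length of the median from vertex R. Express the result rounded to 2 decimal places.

m_R ≈ 733.72

By the law of cosines, |RT|² = |TS|² + |SR|² − 2·|TS|·|SR|·cos S = 6.0064e+05, so |RT| ≈ 775.01.
Median from R: ½√(2·|SR|² + 2·|RT|² − |TS|²) ≈ 733.72.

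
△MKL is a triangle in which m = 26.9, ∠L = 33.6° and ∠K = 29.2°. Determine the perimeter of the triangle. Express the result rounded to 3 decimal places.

58.392

The third angle is ∠M = 180° − ∠K − ∠L = 117.20°.
Law of sines: k = m·sin K/sin M ≈ 14.755.
Law of sines: l = m·sin L/sin M ≈ 16.737.
Semiperimeter s = (26.9+14.755+16.737)/2 = 29.196.
Perimeter = 26.9 + 14.755 + 16.737 = 58.392.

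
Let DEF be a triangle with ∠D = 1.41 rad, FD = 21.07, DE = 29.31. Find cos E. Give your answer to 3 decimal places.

By the law of cosines, EF² = FD² + DE² − 2·FD·DE·cos D = 1105.3, so EF ≈ 33.246.
Law of cosines again: cos E = (DE² + EF² − FD²)/(2·DE·EF) ≈ 0.78015, so ∠E ≈ 0.676 rad.

cos E ≈ 0.780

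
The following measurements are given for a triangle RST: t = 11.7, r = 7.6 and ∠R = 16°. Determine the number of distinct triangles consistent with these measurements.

2

t·sin R = 11.7·sin(16°) ≈ 3.225.
Since t sin R < r < t (3.225 < 7.6 < 11.7), two triangles exist.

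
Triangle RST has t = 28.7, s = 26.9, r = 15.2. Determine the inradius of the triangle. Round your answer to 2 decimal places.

Semiperimeter p = (15.2 + 26.9 + 28.7)/2 = 35.4.
Heron's formula: area = √(35.4·20.2·8.5·6.7) ≈ 201.8.
Inradius = area/p = 201.8/35.4 ≈ 5.7006.

5.70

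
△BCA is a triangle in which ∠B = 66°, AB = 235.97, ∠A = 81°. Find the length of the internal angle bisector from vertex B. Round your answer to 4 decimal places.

The third angle is ∠C = 180° − ∠A − ∠B = 33.00°.
Law of sines: CA = AB·sin B/sin C ≈ 395.8.
Law of sines: BC = AB·sin A/sin C ≈ 427.93.
The bisector from B has length 2·AB·BC·cos(∠B/2)/(AB+BC) ≈ 255.12.

t_B ≈ 255.1212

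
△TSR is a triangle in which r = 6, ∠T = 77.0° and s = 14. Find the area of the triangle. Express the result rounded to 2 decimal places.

area ≈ 40.92

Area = ½·s·r·sin T ≈ 40.924.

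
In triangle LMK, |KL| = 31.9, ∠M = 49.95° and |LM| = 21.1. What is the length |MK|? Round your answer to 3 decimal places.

Law of sines: sin K = |LM|·sin M/|KL| ≈ 0.50632.
Since |KL| ≥ |LM|, only the acute value applies: ∠K ≈ 30.42°.
Then ∠L = 180° − ∠M − ∠K ≈ 99.63°.
Law of sines gives |MK| = |KL|·sin L/sin M ≈ 41.086.

41.086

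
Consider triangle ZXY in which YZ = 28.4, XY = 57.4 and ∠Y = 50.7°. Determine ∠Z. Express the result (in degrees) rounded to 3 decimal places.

By the law of cosines, ZX² = XY² + YZ² − 2·XY·YZ·cos Y = 2036.3, so ZX ≈ 45.125.
Law of cosines again: cos Z = (YZ² + ZX² − XY²)/(2·YZ·ZX) ≈ -0.17631, so ∠Z ≈ 100.15°.

100.155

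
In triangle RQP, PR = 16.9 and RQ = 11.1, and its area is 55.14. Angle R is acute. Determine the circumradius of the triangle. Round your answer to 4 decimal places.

8.7284

From area = ½·PR·RQ·sin R, we get sin R = 2·area/(PR·RQ) ≈ 0.58788.
Taking the acute solution, ∠R ≈ 36.01°.
Law of cosines then gives QP ≈ 10.262.
Circumradius = QP/(2 sin R) ≈ 8.7284.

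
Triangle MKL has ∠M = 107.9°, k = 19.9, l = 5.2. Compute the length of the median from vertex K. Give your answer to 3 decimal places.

By the law of cosines, m² = k² + l² − 2·k·l·cos M = 486.66, so m ≈ 22.06.
Median from K: ½√(2·l² + 2·m² − k²) ≈ 12.564.

m_K ≈ 12.564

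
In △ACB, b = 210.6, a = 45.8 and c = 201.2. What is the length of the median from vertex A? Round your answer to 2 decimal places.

Median from A: ½√(2·c² + 2·b² − a²) ≈ 204.68.

m_A ≈ 204.68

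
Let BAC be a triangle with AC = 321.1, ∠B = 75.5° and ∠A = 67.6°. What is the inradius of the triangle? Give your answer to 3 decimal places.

71.496

The third angle is ∠C = 180° − ∠B − ∠A = 36.90°.
Law of sines: CB = AC·sin A/sin B ≈ 306.64.
Law of sines: BA = AC·sin C/sin B ≈ 199.14.
Area = ½·AC·CB·sin C ≈ 29559.
Semiperimeter s = (321.1+306.64+199.14)/2 = 413.44.
Inradius = area/s = 29559/413.44 ≈ 71.496.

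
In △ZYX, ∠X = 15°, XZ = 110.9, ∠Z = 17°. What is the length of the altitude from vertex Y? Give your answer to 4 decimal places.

h_Y ≈ 15.8363

The third angle is ∠Y = 180° − ∠X − ∠Z = 148.00°.
Law of sines: YX = XZ·sin Z/sin Y ≈ 61.187.
Law of sines: ZY = XZ·sin X/sin Y ≈ 54.165.
Area = ½·XZ·YX·sin X ≈ 878.12.
The altitude from Y has length 2·area/XZ ≈ 15.836.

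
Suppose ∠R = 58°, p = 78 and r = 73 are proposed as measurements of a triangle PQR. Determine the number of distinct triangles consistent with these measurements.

p·sin R = 78·sin(58°) ≈ 66.15.
Since p sin R < r < p (66.15 < 73 < 78), two triangles exist.

2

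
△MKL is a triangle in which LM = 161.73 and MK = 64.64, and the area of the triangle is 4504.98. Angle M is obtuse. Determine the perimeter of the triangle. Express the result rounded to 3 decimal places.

From area = ½·LM·MK·sin M, we get sin M = 2·area/(LM·MK) ≈ 0.86185.
Taking the obtuse solution, ∠M ≈ 2.103 rad.
Law of cosines then gives KL ≈ 202.33.
Perimeter = 202.33 + 161.73 + 64.64 = 428.7.

perimeter ≈ 428.704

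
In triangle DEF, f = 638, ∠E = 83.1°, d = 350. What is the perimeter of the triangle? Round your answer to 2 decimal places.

perimeter ≈ 1677.85

By the law of cosines, e² = f² + d² − 2·f·d·cos E = 4.7589e+05, so e ≈ 689.85.
Semiperimeter s = (350+689.85+638)/2 = 838.92.
Perimeter = 350 + 689.85 + 638 = 1677.8.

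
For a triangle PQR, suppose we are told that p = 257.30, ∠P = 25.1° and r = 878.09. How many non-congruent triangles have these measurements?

0

r·sin P = 878.09·sin(25.1°) ≈ 372.5.
Since p = 257.30 < 372.5 = r sin P, no triangle exists.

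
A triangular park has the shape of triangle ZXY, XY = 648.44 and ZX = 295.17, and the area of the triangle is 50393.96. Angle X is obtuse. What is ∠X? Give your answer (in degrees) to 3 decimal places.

From area = ½·ZX·XY·sin X, we get sin X = 2·area/(ZX·XY) ≈ 0.52658.
Taking the obtuse solution, ∠X ≈ 148.23°.

∠X ≈ 148.225°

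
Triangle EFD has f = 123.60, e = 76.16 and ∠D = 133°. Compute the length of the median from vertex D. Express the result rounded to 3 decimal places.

45.380

By the law of cosines, d² = e² + f² − 2·e·f·cos D = 33917, so d ≈ 184.17.
Median from D: ½√(2·e² + 2·f² − d²) ≈ 45.38.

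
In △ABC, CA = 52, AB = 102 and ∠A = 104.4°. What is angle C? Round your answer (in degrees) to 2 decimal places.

By the law of cosines, BC² = CA² + AB² − 2·CA·AB·cos A = 15746, so BC ≈ 125.48.
Law of cosines again: cos C = (BC² + CA² − AB²)/(2·BC·CA) ≈ 0.61655, so ∠C ≈ 51.94°.

51.94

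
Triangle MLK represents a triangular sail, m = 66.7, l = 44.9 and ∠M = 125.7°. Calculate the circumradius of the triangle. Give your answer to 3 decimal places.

Law of sines: sin L = l·sin M/m ≈ 0.54666.
Since m ≥ l, only the acute value applies: ∠L ≈ 33.14°.
Then ∠K = 180° − ∠M − ∠L ≈ 21.16°.
Law of sines gives k = m·sin K/sin M ≈ 29.65.
Circumradius = m/(2 sin M) ≈ 41.067.

R ≈ 41.067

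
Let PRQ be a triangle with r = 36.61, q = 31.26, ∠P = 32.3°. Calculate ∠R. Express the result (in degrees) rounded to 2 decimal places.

By the law of cosines, p² = r² + q² − 2·r·q·cos P = 382.8, so p ≈ 19.565.
Law of cosines again: cos R = (q² + p² − r²)/(2·q·p) ≈ 0.01610, so ∠R ≈ 89.08°.

∠R ≈ 89.08°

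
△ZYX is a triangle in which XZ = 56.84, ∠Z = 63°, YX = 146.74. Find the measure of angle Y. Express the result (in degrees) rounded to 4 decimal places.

Law of sines: sin Y = XZ·sin Z/YX ≈ 0.34513.
Since YX ≥ XZ, only the acute value applies: ∠Y ≈ 20.19°.
Then ∠X = 180° − ∠Z − ∠Y ≈ 96.81°.

20.1899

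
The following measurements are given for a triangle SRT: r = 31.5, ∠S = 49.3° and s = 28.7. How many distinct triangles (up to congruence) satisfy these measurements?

r·sin S = 31.5·sin(49.3°) ≈ 23.88.
Since r sin S < s < r (23.88 < 28.7 < 31.5), two triangles exist.

2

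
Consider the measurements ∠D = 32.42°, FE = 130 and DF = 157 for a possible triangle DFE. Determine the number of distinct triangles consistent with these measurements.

DF·sin D = 157·sin(32.42°) ≈ 84.17.
Since DF sin D < FE < DF (84.17 < 130 < 157), two triangles exist.

2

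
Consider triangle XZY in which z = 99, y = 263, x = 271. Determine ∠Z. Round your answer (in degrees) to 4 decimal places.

By the law of cosines, cos Z = (y² + x² − z²) / (2·y·x) ≈ 0.93169, so ∠Z ≈ 21.30°.

∠Z ≈ 21.2998°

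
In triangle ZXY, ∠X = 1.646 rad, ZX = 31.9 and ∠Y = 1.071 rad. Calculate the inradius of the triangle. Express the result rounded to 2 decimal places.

r ≈ 5.73

The third angle is ∠Z = π − ∠X − ∠Y = 0.425 rad.
Law of sines: XY = ZX·sin Z/sin Y ≈ 14.973.
Law of sines: YZ = ZX·sin X/sin Y ≈ 36.243.
Area = ½·ZX·XY·sin X ≈ 238.14.
Semiperimeter s = (14.973+36.243+31.9)/2 = 41.558.
Inradius = area/s = 238.14/41.558 ≈ 5.7303.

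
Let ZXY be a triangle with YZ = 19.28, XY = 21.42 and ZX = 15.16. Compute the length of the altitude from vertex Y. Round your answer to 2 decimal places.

h_Y ≈ 18.70

Semiperimeter s = (21.42 + 19.28 + 15.16)/2 = 27.93.
Heron's formula: area = √(27.93·6.51·8.65·12.77) ≈ 141.72.
The altitude from Y has length 2·area/ZX ≈ 18.696.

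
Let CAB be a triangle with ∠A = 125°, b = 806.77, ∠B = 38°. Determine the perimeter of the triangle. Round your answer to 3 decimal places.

The third angle is ∠C = 180° − ∠A − ∠B = 17.00°.
Law of sines: c = b·sin C/sin B ≈ 383.13.
Law of sines: a = b·sin A/sin B ≈ 1073.4.
Semiperimeter s = (383.13+1073.4+806.77)/2 = 1131.7.
Perimeter = 383.13 + 1073.4 + 806.77 = 2263.3.

perimeter ≈ 2263.324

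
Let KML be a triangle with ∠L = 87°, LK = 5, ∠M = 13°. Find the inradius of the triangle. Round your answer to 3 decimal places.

r ≈ 2.227

The third angle is ∠K = 180° − ∠M − ∠L = 80.00°.
Law of sines: ML = LK·sin K/sin M ≈ 21.889.
Law of sines: KM = LK·sin L/sin M ≈ 22.197.
Area = ½·LK·ML·sin L ≈ 54.648.
Semiperimeter s = (21.889+5+22.197)/2 = 24.543.
Inradius = area/s = 54.648/24.543 ≈ 2.2266.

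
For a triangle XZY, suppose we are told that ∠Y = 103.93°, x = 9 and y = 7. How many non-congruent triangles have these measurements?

0

x·sin Y = 9·sin(103.93°) ≈ 8.735.
Since ∠Y is not acute, a triangle exists only if y > x; here y ≤ x, so there is no triangle.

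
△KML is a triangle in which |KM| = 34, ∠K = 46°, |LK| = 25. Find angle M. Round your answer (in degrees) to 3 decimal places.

∠M ≈ 47.233°

By the law of cosines, |ML|² = |LK|² + |KM|² − 2·|LK|·|KM|·cos K = 600.08, so |ML| ≈ 24.497.
Law of cosines again: cos M = (|KM|² + |ML|² − |LK|²)/(2·|KM|·|ML|) ≈ 0.67902, so ∠M ≈ 47.23°.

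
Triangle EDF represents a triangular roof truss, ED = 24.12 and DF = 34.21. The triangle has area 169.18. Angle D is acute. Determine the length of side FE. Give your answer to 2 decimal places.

15.71

From area = ½·ED·DF·sin D, we get sin D = 2·area/(ED·DF) ≈ 0.41006.
Taking the acute solution, ∠D ≈ 24.21°.
Law of cosines then gives FE ≈ 15.714.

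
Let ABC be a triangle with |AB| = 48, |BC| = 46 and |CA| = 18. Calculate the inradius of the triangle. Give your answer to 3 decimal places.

r ≈ 7.368

Semiperimeter s = (46 + 18 + 48)/2 = 56.
Heron's formula: area = √(56·10·38·8) ≈ 412.6.
Inradius = area/s = 412.6/56 ≈ 7.3679.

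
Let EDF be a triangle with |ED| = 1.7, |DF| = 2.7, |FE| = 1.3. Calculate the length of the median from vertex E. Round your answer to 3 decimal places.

Median from E: ½√(2·|FE|² + 2·|ED|² − |DF|²) ≈ 0.68374.

0.684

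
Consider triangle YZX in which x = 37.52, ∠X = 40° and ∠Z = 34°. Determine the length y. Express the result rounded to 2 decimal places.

56.11

The third angle is ∠Y = 180° − ∠Z − ∠X = 106.00°.
Law of sines: y = x·sin Y/sin X ≈ 56.11.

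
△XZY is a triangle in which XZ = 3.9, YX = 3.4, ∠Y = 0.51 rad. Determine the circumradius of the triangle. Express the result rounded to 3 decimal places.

R ≈ 3.994

Law of sines: sin Z = YX·sin Y/XZ ≈ 0.42559.
Since XZ ≥ YX, only the acute value applies: ∠Z ≈ 0.440 rad.
Then ∠X = π − ∠Y − ∠Z ≈ 2.192 rad.
Law of sines gives ZY = XZ·sin X/sin Y ≈ 6.4965.
Circumradius = XZ/(2 sin Y) ≈ 3.9945.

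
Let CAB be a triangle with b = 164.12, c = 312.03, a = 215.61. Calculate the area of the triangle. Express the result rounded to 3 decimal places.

Semiperimeter s = (312.03 + 215.61 + 164.12)/2 = 345.88.
Heron's formula: area = √(345.88·33.85·130.27·181.76) ≈ 16650.

area ≈ 16649.969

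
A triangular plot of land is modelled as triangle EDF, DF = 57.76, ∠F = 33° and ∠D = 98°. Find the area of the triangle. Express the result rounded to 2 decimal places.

1192.08

The third angle is ∠E = 180° − ∠D − ∠F = 49.00°.
Law of sines: FE = DF·sin D/sin E ≈ 75.788.
Law of sines: ED = DF·sin F/sin E ≈ 41.683.
Area = ½·DF·FE·sin F ≈ 1192.1.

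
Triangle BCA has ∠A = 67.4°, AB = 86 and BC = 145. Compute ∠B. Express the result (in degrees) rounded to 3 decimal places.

Law of sines: sin C = AB·sin A/BC ≈ 0.54756.
Since BC ≥ AB, only the acute value applies: ∠C ≈ 33.20°.
Then ∠B = 180° − ∠A − ∠C ≈ 79.40°.

79.400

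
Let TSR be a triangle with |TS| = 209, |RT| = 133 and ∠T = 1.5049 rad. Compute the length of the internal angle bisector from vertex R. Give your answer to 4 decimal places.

By the law of cosines, |SR|² = |RT|² + |TS|² − 2·|RT|·|TS|·cos T = 57709, so |SR| ≈ 240.23.
Law of cosines again: cos R = (|SR|² + |RT|² − |TS|²)/(2·|SR|·|RT|) ≈ 0.49635, so ∠R ≈ 1.0514 rad.
The bisector from R has length 2·|SR|·|RT|·cos(∠R/2)/(|SR|+|RT|) ≈ 148.09.

t_R ≈ 148.0924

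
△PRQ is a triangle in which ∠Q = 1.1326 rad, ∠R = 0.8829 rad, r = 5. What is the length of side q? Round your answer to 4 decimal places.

The third angle is ∠P = π − ∠R − ∠Q = 1.1261 rad.
Law of sines: q = r·sin Q/sin R ≈ 5.8603.

5.8603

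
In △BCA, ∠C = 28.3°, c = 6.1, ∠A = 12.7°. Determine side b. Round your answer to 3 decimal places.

The third angle is ∠B = 180° − ∠C − ∠A = 139.00°.
Law of sines: b = c·sin B/sin C ≈ 8.4414.

8.441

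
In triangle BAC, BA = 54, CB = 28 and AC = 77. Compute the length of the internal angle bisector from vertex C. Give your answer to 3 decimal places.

By the law of cosines, cos C = (AC² + CB² − BA²) / (2·AC·CB) ≈ 0.88057, so ∠C ≈ 28.29°.
The bisector from C has length 2·AC·CB·cos(∠C/2)/(AC+CB) ≈ 39.822.

t_C ≈ 39.822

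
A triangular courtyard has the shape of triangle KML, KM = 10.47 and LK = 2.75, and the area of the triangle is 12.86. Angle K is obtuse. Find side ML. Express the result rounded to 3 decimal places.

From area = ½·LK·KM·sin K, we get sin K = 2·area/(LK·KM) ≈ 0.89329.
Taking the obtuse solution, ∠K ≈ 116.71°.
Law of cosines then gives ML ≈ 11.961.

11.961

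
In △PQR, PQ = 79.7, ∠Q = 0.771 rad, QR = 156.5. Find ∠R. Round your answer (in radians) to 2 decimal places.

∠R ≈ 0.51 rad

By the law of cosines, RP² = PQ² + QR² − 2·PQ·QR·cos Q = 12953, so RP ≈ 113.81.
Law of cosines again: cos R = (QR² + RP² − PQ²)/(2·QR·RP) ≈ 0.87284, so ∠R ≈ 0.510 rad.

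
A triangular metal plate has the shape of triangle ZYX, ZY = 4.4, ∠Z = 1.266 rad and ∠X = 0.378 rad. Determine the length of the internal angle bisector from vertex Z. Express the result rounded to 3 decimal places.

The third angle is ∠Y = π − ∠X − ∠Z = 1.498 rad.
Law of sines: YX = ZY·sin Z/sin X ≈ 11.373.
Law of sines: XZ = ZY·sin Y/sin X ≈ 11.89.
The bisector from Z has length 2·XZ·ZY·cos(∠Z/2)/(XZ+ZY) ≈ 5.1787.

t_Z ≈ 5.179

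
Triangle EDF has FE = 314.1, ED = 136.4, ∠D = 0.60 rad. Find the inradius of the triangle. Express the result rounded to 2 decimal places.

Law of sines: sin F = ED·sin D/FE ≈ 0.24520.
Since FE ≥ ED, only the acute value applies: ∠F ≈ 0.248 rad.
Then ∠E = π − ∠D − ∠F ≈ 2.294 rad.
Law of sines gives DF = FE·sin E/sin D ≈ 417.09.
Area = ½·FE·ED·sin E ≈ 16061.
Semiperimeter s = (417.09+314.1+136.4)/2 = 433.79.
Inradius = area/s = 16061/433.79 ≈ 37.026.

r ≈ 37.03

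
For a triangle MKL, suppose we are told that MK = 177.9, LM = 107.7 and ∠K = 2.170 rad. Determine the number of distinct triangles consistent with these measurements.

MK·sin K = 177.9·sin(2.170 rad) ≈ 146.9.
Since ∠K is not acute, a triangle exists only if LM > MK; here LM ≤ MK, so there is no triangle.

0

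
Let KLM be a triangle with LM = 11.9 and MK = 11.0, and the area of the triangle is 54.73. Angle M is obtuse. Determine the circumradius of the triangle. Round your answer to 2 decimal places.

From area = ½·LM·MK·sin M, we get sin M = 2·area/(LM·MK) ≈ 0.83621.
Taking the obtuse solution, ∠M ≈ 123.26°.
Law of cosines then gives KL ≈ 20.154.
Circumradius = KL/(2 sin M) ≈ 12.051.

12.05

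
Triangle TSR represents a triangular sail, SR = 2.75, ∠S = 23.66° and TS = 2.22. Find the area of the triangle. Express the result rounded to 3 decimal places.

Area = ½·TS·SR·sin S ≈ 1.225.

1.225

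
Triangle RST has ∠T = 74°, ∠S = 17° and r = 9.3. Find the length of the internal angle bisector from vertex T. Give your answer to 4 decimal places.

The third angle is ∠R = 180° − ∠S − ∠T = 89.00°.
Law of sines: s = r·sin S/sin R ≈ 2.7195.
Law of sines: t = r·sin T/sin R ≈ 8.9411.
The bisector from T has length 2·r·s·cos(∠T/2)/(r+s) ≈ 3.3609.

t_T ≈ 3.3609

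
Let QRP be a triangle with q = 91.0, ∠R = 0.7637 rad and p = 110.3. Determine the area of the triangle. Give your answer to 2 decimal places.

area ≈ 3470.89

Area = ½·p·q·sin R ≈ 3470.9.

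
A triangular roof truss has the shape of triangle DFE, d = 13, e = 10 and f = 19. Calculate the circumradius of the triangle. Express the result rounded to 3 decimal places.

By the law of cosines, cos D = (f² + e² − d²) / (2·f·e) ≈ 0.76842, so ∠D ≈ 39.79°.
Circumradius = d/(2 sin D) ≈ 10.157.

R ≈ 10.157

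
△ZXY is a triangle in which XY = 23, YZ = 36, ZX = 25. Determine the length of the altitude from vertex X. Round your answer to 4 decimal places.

15.8500

Semiperimeter s = (23 + 36 + 25)/2 = 42.
Heron's formula: area = √(42·19·6·17) ≈ 285.3.
The altitude from X has length 2·area/YZ ≈ 15.85.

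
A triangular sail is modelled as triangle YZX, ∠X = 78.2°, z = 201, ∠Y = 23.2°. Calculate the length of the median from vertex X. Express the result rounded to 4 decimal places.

115.7218

The third angle is ∠Z = 180° − ∠X − ∠Y = 78.60°.
Law of sines: y = z·sin Y/sin Z ≈ 80.776.
Law of sines: x = z·sin X/sin Z ≈ 200.71.
Median from X: ½√(2·y² + 2·z² − x²) ≈ 115.72.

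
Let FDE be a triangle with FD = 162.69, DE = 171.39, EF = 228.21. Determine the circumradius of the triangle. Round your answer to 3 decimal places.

R ≈ 114.366

By the law of cosines, cos F = (EF² + FD² − DE²) / (2·EF·FD) ≈ 0.66222, so ∠F ≈ 48.53°.
Circumradius = DE/(2 sin F) ≈ 114.37.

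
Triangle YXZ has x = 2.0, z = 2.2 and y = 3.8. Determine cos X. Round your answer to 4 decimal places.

cos X ≈ 0.9139

By the law of cosines, cos X = (z² + y² − x²) / (2·z·y) ≈ 0.91388, so ∠X ≈ 0.418 rad.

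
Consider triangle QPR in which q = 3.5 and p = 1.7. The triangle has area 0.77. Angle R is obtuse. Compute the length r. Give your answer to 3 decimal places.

From area = ½·q·p·sin R, we get sin R = 2·area/(q·p) ≈ 0.25882.
Taking the obtuse solution, ∠R ≈ 2.880 rad.
Law of cosines then gives r ≈ 5.1609.

5.161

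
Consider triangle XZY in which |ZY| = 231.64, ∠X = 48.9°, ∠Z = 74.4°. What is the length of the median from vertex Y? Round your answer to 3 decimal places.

The third angle is ∠Y = 180° − ∠X − ∠Z = 56.70°.
Law of sines: |YX| = |ZY|·sin Z/sin X ≈ 296.07.
Law of sines: |XZ| = |ZY|·sin Y/sin X ≈ 256.92.
Median from Y: ½√(2·|ZY|² + 2·|YX|² − |XZ|²) ≈ 232.71.

m_Y ≈ 232.712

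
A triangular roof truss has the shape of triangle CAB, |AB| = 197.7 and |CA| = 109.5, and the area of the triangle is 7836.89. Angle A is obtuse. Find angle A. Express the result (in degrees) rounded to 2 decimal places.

From area = ½·|CA|·|AB|·sin A, we get sin A = 2·area/(|CA|·|AB|) ≈ 0.72402.
Taking the obtuse solution, ∠A ≈ 133.61°.

133.61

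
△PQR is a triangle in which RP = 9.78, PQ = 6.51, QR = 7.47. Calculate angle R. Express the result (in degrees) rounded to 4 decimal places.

By the law of cosines, cos R = (QR² + RP² − PQ²) / (2·QR·RP) ≈ 0.74647, so ∠R ≈ 41.71°.

41.7144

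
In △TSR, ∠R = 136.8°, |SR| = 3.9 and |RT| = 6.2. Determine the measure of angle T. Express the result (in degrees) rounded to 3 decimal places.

16.448

By the law of cosines, |TS|² = |SR|² + |RT|² − 2·|SR|·|RT|·cos R = 88.903, so |TS| ≈ 9.4288.
Law of cosines again: cos T = (|RT|² + |TS|² − |SR|²)/(2·|RT|·|TS|) ≈ 0.95908, so ∠T ≈ 16.45°.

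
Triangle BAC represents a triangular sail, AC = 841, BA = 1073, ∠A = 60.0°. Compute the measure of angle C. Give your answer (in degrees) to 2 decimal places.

By the law of cosines, CB² = BA² + AC² − 2·BA·AC·cos A = 9.5622e+05, so CB ≈ 977.86.
Law of cosines again: cos C = (AC² + CB² − BA²)/(2·AC·CB) ≈ 0.31139, so ∠C ≈ 71.86°.

∠C ≈ 71.86°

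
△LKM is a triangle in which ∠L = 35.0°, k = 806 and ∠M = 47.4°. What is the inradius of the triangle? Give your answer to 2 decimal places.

The third angle is ∠K = 180° − ∠M − ∠L = 97.60°.
Law of sines: l = k·sin L/sin K ≈ 466.4.
Law of sines: m = k·sin M/sin K ≈ 598.55.
Area = ½·k·l·sin M ≈ 1.3836e+05.
Semiperimeter s = (466.4+806+598.55)/2 = 935.48.
Inradius = area/s = 1.3836e+05/935.48 ≈ 147.9.

147.90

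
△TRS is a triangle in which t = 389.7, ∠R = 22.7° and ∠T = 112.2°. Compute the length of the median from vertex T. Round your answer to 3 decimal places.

The third angle is ∠S = 180° − ∠T − ∠R = 45.10°.
Law of sines: r = t·sin R/sin T ≈ 162.43.
Law of sines: s = t·sin S/sin T ≈ 298.14.
Median from T: ½√(2·r² + 2·s² − t²) ≈ 140.25.

m_T ≈ 140.246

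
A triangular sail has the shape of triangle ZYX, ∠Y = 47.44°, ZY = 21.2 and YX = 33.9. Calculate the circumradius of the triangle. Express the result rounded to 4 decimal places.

16.9906

By the law of cosines, XZ² = ZY² + YX² − 2·ZY·YX·cos Y = 626.47, so XZ ≈ 25.029.
Area = ½·ZY·YX·sin Y ≈ 264.68.
Circumradius = XZ/(2 sin Y) ≈ 16.991.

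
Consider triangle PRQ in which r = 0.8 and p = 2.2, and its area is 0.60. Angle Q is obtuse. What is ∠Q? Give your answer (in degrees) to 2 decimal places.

∠Q ≈ 137.01°

From area = ½·p·r·sin Q, we get sin Q = 2·area/(p·r) ≈ 0.68182.
Taking the obtuse solution, ∠Q ≈ 137.01°.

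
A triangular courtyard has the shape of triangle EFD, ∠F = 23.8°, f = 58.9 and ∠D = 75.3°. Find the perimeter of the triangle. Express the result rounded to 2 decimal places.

perimeter ≈ 344.20

The third angle is ∠E = 180° − ∠F − ∠D = 80.90°.
Law of sines: e = f·sin E/sin F ≈ 144.12.
Law of sines: d = f·sin D/sin F ≈ 141.18.
Semiperimeter s = (144.12+58.9+141.18)/2 = 172.1.
Perimeter = 144.12 + 58.9 + 141.18 = 344.2.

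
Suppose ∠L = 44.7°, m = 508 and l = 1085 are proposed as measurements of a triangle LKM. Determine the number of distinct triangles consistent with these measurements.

m·sin L = 508·sin(44.7°) ≈ 357.3.
Since l ≥ m, exactly one triangle exists.

1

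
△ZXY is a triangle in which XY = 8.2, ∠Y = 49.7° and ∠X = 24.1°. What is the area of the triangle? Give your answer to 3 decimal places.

10.903

The third angle is ∠Z = 180° − ∠X − ∠Y = 106.20°.
Law of sines: YZ = XY·sin X/sin Z ≈ 3.4868.
Law of sines: ZX = XY·sin Y/sin Z ≈ 6.5125.
Area = ½·XY·YZ·sin Y ≈ 10.903.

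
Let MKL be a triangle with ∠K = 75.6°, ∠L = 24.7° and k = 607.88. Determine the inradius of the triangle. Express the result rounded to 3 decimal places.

The third angle is ∠M = 180° − ∠K − ∠L = 79.70°.
Law of sines: m = k·sin M/sin K ≈ 617.48.
Law of sines: l = k·sin L/sin K ≈ 262.25.
Area = ½·k·m·sin L ≈ 78424.
Semiperimeter s = (617.48+607.88+262.25)/2 = 743.81.
Inradius = area/s = 78424/743.81 ≈ 105.44.

r ≈ 105.436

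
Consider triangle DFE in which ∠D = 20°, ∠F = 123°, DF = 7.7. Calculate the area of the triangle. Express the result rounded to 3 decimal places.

The third angle is ∠E = 180° − ∠D − ∠F = 37.00°.
Law of sines: FE = DF·sin D/sin E ≈ 4.376.
Law of sines: ED = DF·sin F/sin E ≈ 10.73.
Area = ½·DF·FE·sin F ≈ 14.13.

14.130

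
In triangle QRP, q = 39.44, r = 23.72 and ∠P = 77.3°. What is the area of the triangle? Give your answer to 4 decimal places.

Area = ½·q·r·sin P ≈ 456.31.

area ≈ 456.3145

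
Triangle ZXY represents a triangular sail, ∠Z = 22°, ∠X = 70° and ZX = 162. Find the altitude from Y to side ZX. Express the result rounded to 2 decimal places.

57.06

The third angle is ∠Y = 180° − ∠Z − ∠X = 88.00°.
Law of sines: XY = ZX·sin Z/sin Y ≈ 60.723.
Law of sines: YZ = ZX·sin X/sin Y ≈ 152.32.
Area = ½·ZX·XY·sin X ≈ 4622.
The altitude from Y has length 2·area/ZX ≈ 57.061.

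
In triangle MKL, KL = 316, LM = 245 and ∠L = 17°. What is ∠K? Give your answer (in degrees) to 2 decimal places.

By the law of cosines, MK² = KL² + LM² − 2·KL·LM·cos L = 11807, so MK ≈ 108.66.
Law of cosines again: cos K = (MK² + KL² − LM²)/(2·MK·KL) ≈ 0.75194, so ∠K ≈ 41.24°.

∠K ≈ 41.24°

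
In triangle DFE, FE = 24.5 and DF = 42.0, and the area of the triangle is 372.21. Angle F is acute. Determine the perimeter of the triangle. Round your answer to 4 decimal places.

perimeter ≈ 97.2154

From area = ½·DF·FE·sin F, we get sin F = 2·area/(DF·FE) ≈ 0.72344.
Taking the acute solution, ∠F ≈ 46.34°.
Law of cosines then gives ED ≈ 30.715.
Perimeter = 24.5 + 30.715 + 42 = 97.215.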